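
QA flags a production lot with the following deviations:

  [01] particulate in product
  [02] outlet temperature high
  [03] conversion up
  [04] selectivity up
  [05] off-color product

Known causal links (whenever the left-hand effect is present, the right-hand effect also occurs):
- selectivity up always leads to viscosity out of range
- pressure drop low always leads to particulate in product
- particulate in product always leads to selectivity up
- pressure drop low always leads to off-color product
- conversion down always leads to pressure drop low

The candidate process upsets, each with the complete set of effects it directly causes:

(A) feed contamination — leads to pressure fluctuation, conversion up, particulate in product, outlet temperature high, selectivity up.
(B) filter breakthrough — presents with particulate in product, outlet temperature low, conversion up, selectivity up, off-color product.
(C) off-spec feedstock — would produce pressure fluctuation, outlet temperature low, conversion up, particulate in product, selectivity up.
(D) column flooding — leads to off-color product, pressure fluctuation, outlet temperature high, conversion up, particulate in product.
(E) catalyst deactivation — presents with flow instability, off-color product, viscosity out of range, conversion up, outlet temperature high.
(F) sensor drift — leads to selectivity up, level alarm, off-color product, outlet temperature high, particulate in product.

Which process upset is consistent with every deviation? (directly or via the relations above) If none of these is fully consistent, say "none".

Per-candidate check:
(A) feed contamination — particulate in product yes; outlet temperature high yes; conversion up yes; selectivity up yes; off-color product NO
(B) filter breakthrough — particulate in product yes; outlet temperature high NO; conversion up yes; selectivity up yes; off-color product yes
(C) off-spec feedstock — particulate in product yes; outlet temperature high NO; conversion up yes; selectivity up yes; off-color product NO
(D) column flooding — particulate in product yes; outlet temperature high yes; conversion up yes; selectivity up yes (via particulate in product → selectivity up); off-color product yes
(E) catalyst deactivation — does not account for particulate in product, selectivity up
(F) sensor drift — particulate in product yes; outlet temperature high yes; conversion up NO; selectivity up yes; off-color product yes
(D) is the only candidate with no mismatches.

D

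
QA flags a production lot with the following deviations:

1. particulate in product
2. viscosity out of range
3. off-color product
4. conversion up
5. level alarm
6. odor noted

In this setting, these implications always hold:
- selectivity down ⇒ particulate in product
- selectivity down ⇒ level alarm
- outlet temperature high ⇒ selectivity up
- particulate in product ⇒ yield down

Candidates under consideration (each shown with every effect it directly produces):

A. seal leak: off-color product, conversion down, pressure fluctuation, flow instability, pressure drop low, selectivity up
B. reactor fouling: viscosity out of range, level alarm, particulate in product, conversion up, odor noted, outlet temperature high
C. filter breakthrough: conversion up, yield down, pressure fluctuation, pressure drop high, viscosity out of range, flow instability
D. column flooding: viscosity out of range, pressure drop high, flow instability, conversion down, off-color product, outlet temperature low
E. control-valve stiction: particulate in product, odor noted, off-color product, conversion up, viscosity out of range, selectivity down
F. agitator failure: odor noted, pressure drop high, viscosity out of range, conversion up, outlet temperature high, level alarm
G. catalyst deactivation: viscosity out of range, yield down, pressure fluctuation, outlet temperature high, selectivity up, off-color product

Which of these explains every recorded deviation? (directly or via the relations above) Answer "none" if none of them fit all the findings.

E

Checking each candidate against the observations:
(A) seal leak — fails on particulate in product, viscosity out of range, conversion up, level alarm, odor noted (predicts conversion down, not conversion up)
(B) reactor fouling — does not account for off-color product
(C) filter breakthrough — does not account for particulate in product, off-color product, level alarm, odor noted
(D) column flooding — fails on particulate in product, conversion up, level alarm, odor noted (predicts conversion down, not conversion up)
(E) control-valve stiction — accounts for every observation (level alarm via selectivity down → level alarm)
(F) agitator failure — does not account for particulate in product, off-color product
(G) catalyst deactivation — particulate in product NO; viscosity out of range yes; off-color product yes; conversion up NO; level alarm NO; odor noted NO
Only (E) is consistent with every observation.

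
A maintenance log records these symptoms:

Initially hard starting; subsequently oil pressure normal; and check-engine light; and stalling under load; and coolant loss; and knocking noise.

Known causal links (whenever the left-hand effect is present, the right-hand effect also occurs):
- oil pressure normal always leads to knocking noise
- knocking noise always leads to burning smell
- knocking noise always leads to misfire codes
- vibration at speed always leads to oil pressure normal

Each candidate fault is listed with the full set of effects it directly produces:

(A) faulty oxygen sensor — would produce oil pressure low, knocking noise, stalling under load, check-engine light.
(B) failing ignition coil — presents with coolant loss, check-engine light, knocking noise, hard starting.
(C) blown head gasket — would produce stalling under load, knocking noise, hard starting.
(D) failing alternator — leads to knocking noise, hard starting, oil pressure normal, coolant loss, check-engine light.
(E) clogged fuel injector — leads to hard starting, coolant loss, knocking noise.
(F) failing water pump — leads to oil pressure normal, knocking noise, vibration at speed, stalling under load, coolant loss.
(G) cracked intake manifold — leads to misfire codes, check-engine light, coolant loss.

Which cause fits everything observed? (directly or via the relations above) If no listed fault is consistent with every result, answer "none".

Checking each candidate against the observations:
(A) faulty oxygen sensor — fails on hard starting, oil pressure normal, coolant loss (predicts oil pressure low, not oil pressure normal)
(B) failing ignition coil — hard starting match; oil pressure normal miss; check-engine light match; stalling under load miss; coolant loss match; knocking noise match
(C) blown head gasket — hard starting match; oil pressure normal miss; check-engine light miss; stalling under load match; coolant loss miss; knocking noise match
(D) failing alternator — hard starting match; oil pressure normal match; check-engine light match; stalling under load miss; coolant loss match; knocking noise match
(E) clogged fuel injector — does not account for oil pressure normal, check-engine light, stalling under load
(F) failing water pump — does not account for hard starting, check-engine light
(G) cracked intake manifold — does not account for hard starting, oil pressure normal, stalling under load, knocking noise
None of the listed candidates fits everything.

none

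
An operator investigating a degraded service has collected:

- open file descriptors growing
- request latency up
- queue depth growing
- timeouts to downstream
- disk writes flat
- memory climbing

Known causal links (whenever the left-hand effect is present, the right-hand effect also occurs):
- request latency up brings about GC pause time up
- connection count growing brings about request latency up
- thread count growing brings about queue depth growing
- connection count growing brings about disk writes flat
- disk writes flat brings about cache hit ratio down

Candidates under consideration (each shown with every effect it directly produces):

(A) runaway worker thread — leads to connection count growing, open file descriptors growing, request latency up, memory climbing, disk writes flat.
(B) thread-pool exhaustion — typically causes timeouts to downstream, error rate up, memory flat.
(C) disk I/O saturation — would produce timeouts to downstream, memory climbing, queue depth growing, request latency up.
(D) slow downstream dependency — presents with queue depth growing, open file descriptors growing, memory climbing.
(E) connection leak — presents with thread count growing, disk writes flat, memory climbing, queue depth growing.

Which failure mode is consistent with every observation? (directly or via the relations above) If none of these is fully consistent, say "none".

For each candidate, compare predicted effects to what was observed:
(A) runaway worker thread — open file descriptors growing match; request latency up match; queue depth growing miss; timeouts to downstream miss; disk writes flat match; memory climbing match
(B) thread-pool exhaustion — open file descriptors growing miss; request latency up miss; queue depth growing miss; timeouts to downstream match; disk writes flat miss; memory climbing miss
(C) disk I/O saturation — open file descriptors growing miss; request latency up match; queue depth growing match; timeouts to downstream match; disk writes flat miss; memory climbing match
(D) slow downstream dependency — does not account for request latency up, timeouts to downstream, disk writes flat
(E) connection leak — open file descriptors growing miss; request latency up miss; queue depth growing match; timeouts to downstream miss; disk writes flat match; memory climbing match
None of the listed candidates fits everything.

none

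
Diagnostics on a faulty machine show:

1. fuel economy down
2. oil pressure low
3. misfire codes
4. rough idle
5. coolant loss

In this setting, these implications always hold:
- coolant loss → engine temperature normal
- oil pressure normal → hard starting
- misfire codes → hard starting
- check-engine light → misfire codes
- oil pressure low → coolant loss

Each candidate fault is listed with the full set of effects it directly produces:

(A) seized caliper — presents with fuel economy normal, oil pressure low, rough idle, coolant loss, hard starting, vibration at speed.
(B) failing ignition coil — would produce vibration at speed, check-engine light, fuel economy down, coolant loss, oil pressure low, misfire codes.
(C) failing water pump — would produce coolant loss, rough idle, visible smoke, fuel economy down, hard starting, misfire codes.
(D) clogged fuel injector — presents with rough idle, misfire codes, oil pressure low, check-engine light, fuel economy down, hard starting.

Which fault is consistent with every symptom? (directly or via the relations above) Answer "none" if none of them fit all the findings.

Per-candidate check:
(A) seized caliper — fails on fuel economy down, misfire codes (predicts fuel economy normal, not fuel economy down)
(B) failing ignition coil — fuel economy down ✓; oil pressure low ✓; misfire codes ✓; rough idle ✗; coolant loss ✓
(C) failing water pump — does not account for oil pressure low
(D) clogged fuel injector — accounts for every observation (coolant loss by oil pressure low → coolant loss)
Only (D) is consistent with every observation.

D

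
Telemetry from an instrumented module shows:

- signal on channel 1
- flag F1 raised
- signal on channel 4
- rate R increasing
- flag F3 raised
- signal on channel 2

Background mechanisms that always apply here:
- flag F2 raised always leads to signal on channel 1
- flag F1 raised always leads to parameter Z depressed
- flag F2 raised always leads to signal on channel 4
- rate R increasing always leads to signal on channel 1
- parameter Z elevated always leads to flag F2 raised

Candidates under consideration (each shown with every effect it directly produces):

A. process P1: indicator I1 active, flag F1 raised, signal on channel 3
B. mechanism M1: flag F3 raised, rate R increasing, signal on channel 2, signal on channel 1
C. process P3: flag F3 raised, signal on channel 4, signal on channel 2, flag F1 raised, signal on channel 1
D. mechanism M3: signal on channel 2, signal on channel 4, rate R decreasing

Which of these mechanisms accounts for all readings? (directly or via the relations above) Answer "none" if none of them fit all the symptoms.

none

Testing each hypothesis:
(A) process P1 — does not account for signal on channel 1, signal on channel 4, rate R increasing, flag F3 raised, signal on channel 2
(B) mechanism M1 — does not account for flag F1 raised, signal on channel 4
(C) process P3 — does not account for rate R increasing
(D) mechanism M3 — signal on channel 1 miss; flag F1 raised miss; signal on channel 4 match; rate R increasing miss; flag F3 raised miss; signal on channel 2 match
Every candidate fails on at least one observation.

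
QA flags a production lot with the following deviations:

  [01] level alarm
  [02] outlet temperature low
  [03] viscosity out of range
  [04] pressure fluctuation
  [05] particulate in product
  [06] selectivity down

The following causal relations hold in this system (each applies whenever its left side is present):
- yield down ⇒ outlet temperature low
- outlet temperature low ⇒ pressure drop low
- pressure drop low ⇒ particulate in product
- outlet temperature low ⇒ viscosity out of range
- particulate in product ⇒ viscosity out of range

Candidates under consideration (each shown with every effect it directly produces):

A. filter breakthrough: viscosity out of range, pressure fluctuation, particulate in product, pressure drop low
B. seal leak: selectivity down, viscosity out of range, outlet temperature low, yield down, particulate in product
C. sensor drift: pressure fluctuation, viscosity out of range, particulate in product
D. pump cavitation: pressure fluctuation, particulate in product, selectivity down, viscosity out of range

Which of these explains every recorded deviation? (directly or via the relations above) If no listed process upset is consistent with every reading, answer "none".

none

Testing each hypothesis:
(A) filter breakthrough — does not account for level alarm, outlet temperature low, selectivity down
(B) seal leak — level alarm miss; outlet temperature low match; viscosity out of range match; pressure fluctuation miss; particulate in product match; selectivity down match
(C) sensor drift — level alarm miss; outlet temperature low miss; viscosity out of range match; pressure fluctuation match; particulate in product match; selectivity down miss
(D) pump cavitation — level alarm miss; outlet temperature low miss; viscosity out of range match; pressure fluctuation match; particulate in product match; selectivity down match
Every candidate fails on at least one observation.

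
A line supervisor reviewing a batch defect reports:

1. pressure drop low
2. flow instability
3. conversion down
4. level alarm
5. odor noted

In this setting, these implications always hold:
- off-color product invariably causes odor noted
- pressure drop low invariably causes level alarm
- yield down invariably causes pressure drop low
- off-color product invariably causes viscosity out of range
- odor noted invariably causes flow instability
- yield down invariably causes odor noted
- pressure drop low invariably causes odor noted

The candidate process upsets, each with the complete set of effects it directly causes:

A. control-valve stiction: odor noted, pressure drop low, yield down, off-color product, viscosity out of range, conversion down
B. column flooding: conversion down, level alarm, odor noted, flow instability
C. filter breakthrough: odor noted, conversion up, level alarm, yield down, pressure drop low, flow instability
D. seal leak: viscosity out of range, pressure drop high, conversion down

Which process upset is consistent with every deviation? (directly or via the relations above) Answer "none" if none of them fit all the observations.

Per-candidate check:
(A) control-valve stiction — accounts for every observation (flow instability through odor noted → flow instability)
(B) column flooding — does not account for pressure drop low
(C) filter breakthrough — fails on conversion down (predicts conversion up, not conversion down)
(D) seal leak — fails on pressure drop low, flow instability, level alarm, odor noted (predicts pressure drop high, not pressure drop low)
Only (A) is consistent with every observation.

A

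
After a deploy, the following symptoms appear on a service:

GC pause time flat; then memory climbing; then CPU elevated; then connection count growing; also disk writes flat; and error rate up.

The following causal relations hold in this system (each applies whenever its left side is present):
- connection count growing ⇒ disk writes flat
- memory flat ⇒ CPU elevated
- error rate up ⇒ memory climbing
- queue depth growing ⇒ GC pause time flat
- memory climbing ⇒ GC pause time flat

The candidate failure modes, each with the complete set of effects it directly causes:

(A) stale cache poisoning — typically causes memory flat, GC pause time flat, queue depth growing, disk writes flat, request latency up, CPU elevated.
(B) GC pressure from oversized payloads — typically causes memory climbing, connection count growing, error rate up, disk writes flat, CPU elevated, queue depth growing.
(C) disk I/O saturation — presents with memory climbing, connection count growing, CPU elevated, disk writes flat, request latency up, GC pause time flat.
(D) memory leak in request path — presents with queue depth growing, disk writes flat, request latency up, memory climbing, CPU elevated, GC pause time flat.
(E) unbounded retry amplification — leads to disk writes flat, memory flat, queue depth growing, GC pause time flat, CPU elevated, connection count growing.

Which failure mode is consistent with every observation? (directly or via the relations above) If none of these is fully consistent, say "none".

Testing each hypothesis:
(A) stale cache poisoning — GC pause time flat yes; memory climbing NO; CPU elevated yes; connection count growing NO; disk writes flat yes; error rate up NO
(B) GC pressure from oversized payloads — GC pause time flat yes (via queue depth growing → GC pause time flat); memory climbing yes; CPU elevated yes; connection count growing yes; disk writes flat yes; error rate up yes
(C) disk I/O saturation — does not account for error rate up
(D) memory leak in request path — GC pause time flat yes; memory climbing yes; CPU elevated yes; connection count growing NO; disk writes flat yes; error rate up NO
(E) unbounded retry amplification — GC pause time flat yes; memory climbing NO; CPU elevated yes; connection count growing yes; disk writes flat yes; error rate up NO
Only (B) is consistent with every observation.

B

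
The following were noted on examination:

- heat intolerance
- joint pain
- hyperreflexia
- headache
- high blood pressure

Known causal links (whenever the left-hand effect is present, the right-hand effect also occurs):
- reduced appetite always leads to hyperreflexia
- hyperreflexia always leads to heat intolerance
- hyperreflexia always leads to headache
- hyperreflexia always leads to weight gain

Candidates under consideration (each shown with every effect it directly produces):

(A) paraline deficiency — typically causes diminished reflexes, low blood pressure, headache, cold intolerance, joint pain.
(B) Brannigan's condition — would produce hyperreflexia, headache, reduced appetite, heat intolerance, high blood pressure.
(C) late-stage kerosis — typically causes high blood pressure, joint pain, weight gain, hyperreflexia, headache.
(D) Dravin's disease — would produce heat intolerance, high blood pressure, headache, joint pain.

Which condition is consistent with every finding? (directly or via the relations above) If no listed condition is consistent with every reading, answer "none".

C

Checking each candidate against the observations:
(A) paraline deficiency — fails on heat intolerance, hyperreflexia, high blood pressure (predicts cold intolerance, not heat intolerance; predicts diminished reflexes, not hyperreflexia; predicts low blood pressure, not high blood pressure)
(B) Brannigan's condition — heat intolerance +; joint pain -; hyperreflexia +; headache +; high blood pressure +
(C) late-stage kerosis — accounts for every observation (heat intolerance through hyperreflexia → heat intolerance)
(D) Dravin's disease — heat intolerance +; joint pain +; hyperreflexia -; headache +; high blood pressure +
Only (C) is consistent with every observation.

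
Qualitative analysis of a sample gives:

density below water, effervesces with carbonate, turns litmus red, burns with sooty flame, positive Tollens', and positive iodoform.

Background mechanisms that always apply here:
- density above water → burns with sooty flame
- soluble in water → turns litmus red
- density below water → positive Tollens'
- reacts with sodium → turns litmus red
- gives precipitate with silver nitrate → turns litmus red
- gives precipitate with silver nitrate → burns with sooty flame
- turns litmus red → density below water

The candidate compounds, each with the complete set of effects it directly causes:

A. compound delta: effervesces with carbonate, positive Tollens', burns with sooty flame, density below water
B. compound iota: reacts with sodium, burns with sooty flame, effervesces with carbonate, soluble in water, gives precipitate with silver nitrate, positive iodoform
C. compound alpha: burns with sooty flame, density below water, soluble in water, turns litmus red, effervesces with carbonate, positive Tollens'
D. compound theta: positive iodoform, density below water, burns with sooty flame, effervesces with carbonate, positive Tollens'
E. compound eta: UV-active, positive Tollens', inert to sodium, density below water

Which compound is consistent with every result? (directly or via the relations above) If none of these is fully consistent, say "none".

Testing each hypothesis:
(A) compound delta — density below water ✓; effervesces with carbonate ✓; turns litmus red ✗; burns with sooty flame ✓; positive Tollens' ✓; positive iodoform ✗
(B) compound iota — density below water ✓ (by reacts with sodium → turns litmus red → density below water); effervesces with carbonate ✓; turns litmus red ✓ (by reacts with sodium → turns litmus red); burns with sooty flame ✓; positive Tollens' ✓ (by reacts with sodium → turns litmus red → density below water → positive Tollens'); positive iodoform ✓
(C) compound alpha — does not account for positive iodoform
(D) compound theta — density below water ✓; effervesces with carbonate ✓; turns litmus red ✗; burns with sooty flame ✓; positive Tollens' ✓; positive iodoform ✓
(E) compound eta — does not account for effervesces with carbonate, turns litmus red, burns with sooty flame, positive iodoform
(B) is the only candidate with no mismatches.

B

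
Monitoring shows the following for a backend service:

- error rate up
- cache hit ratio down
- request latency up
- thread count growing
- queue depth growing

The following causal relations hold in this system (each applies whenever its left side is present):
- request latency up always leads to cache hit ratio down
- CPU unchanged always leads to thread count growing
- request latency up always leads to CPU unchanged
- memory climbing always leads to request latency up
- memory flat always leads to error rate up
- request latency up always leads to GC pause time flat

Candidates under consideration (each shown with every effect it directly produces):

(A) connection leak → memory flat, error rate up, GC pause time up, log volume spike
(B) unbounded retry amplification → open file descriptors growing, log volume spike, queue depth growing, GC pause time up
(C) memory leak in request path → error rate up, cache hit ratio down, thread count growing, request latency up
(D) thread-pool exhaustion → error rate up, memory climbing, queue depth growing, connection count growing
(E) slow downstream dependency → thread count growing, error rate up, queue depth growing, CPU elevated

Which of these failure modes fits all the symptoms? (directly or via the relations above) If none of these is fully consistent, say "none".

D

Per-candidate check:
(A) connection leak — error rate up +; cache hit ratio down -; request latency up -; thread count growing -; queue depth growing -
(B) unbounded retry amplification — does not account for error rate up, cache hit ratio down, request latency up, thread count growing
(C) memory leak in request path — error rate up +; cache hit ratio down +; request latency up +; thread count growing +; queue depth growing -
(D) thread-pool exhaustion — accounts for every observation (cache hit ratio down via memory climbing → request latency up → cache hit ratio down)
(E) slow downstream dependency — does not account for cache hit ratio down, request latency up
(D) alone accounts for all the evidence.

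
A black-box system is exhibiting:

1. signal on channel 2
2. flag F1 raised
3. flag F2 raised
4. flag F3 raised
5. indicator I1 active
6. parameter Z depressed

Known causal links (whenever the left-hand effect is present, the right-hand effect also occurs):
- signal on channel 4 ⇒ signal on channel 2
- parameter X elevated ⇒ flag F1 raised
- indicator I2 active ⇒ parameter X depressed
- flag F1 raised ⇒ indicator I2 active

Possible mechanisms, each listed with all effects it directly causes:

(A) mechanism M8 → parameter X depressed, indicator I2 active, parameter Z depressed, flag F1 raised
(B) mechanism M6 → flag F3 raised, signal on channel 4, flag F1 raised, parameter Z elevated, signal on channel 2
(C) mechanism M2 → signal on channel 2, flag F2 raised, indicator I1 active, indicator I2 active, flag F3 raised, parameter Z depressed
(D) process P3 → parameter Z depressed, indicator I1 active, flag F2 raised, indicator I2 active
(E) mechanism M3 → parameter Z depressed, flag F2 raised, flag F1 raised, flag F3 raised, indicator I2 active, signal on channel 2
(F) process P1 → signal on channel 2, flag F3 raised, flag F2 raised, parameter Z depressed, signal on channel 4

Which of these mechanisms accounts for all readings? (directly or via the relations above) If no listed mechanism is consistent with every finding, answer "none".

none

For each candidate, compare predicted effects to what was observed:
(A) mechanism M8 — does not account for signal on channel 2, flag F2 raised, flag F3 raised, indicator I1 active
(B) mechanism M6 — fails on flag F2 raised, indicator I1 active, parameter Z depressed (predicts parameter Z elevated, not parameter Z depressed)
(C) mechanism M2 — does not account for flag F1 raised
(D) process P3 — signal on channel 2 -; flag F1 raised -; flag F2 raised +; flag F3 raised -; indicator I1 active +; parameter Z depressed +
(E) mechanism M3 — does not account for indicator I1 active
(F) process P1 — does not account for flag F1 raised, indicator I1 active
No candidate is consistent with all observations.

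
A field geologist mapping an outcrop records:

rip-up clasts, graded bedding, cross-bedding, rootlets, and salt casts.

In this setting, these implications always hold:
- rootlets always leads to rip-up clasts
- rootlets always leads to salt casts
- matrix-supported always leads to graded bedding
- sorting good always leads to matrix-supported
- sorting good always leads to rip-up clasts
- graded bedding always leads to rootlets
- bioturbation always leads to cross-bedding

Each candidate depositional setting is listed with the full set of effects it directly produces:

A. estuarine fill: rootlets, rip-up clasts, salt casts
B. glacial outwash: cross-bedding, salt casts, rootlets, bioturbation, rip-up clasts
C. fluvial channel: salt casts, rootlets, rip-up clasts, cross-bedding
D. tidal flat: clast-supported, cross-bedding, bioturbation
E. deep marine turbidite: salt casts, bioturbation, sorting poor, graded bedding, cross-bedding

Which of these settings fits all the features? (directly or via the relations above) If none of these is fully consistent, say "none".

E

For each candidate, compare predicted effects to what was observed:
(A) estuarine fill — does not account for graded bedding, cross-bedding
(B) glacial outwash — does not account for graded bedding
(C) fluvial channel — does not account for graded bedding
(D) tidal flat — rip-up clasts -; graded bedding -; cross-bedding +; rootlets -; salt casts -
(E) deep marine turbidite — rip-up clasts + (through graded bedding → rootlets → rip-up clasts); graded bedding +; cross-bedding +; rootlets + (through graded bedding → rootlets); salt casts +
(E) alone accounts for all the evidence.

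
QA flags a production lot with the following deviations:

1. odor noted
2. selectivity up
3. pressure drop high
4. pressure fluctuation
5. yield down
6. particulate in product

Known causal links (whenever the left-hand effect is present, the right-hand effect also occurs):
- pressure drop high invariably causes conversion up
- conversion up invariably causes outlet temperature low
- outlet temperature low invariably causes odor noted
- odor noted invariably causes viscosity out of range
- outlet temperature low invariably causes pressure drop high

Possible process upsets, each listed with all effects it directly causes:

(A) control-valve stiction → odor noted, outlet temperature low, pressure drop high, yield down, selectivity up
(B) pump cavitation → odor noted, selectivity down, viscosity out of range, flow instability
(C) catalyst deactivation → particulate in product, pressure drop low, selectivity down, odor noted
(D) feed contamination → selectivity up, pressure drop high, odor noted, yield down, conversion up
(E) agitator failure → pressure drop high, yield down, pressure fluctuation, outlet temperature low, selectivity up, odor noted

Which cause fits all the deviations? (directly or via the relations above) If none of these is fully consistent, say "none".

Checking each candidate against the observations:
(A) control-valve stiction — does not account for pressure fluctuation, particulate in product
(B) pump cavitation — odor noted yes; selectivity up NO; pressure drop high NO; pressure fluctuation NO; yield down NO; particulate in product NO
(C) catalyst deactivation — odor noted yes; selectivity up NO; pressure drop high NO; pressure fluctuation NO; yield down NO; particulate in product yes
(D) feed contamination — odor noted yes; selectivity up yes; pressure drop high yes; pressure fluctuation NO; yield down yes; particulate in product NO
(E) agitator failure — odor noted yes; selectivity up yes; pressure drop high yes; pressure fluctuation yes; yield down yes; particulate in product NO
No candidate is consistent with all observations.

none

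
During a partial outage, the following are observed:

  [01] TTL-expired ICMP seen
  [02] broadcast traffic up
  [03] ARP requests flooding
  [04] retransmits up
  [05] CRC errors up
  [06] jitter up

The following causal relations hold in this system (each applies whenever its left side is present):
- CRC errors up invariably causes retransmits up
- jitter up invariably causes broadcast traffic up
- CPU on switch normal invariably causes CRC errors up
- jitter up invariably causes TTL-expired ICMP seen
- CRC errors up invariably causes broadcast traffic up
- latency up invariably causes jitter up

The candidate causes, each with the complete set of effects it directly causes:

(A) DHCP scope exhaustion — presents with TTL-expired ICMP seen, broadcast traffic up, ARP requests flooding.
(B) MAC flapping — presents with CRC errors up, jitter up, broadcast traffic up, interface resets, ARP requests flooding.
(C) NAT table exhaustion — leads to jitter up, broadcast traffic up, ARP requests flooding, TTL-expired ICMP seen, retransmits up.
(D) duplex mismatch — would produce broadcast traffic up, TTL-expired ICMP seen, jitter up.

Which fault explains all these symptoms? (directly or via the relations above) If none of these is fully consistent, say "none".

B

Testing each hypothesis:
(A) DHCP scope exhaustion — TTL-expired ICMP seen yes; broadcast traffic up yes; ARP requests flooding yes; retransmits up NO; CRC errors up NO; jitter up NO
(B) MAC flapping — accounts for every observation (TTL-expired ICMP seen via jitter up → TTL-expired ICMP seen)
(C) NAT table exhaustion — does not account for CRC errors up
(D) duplex mismatch — does not account for ARP requests flooding, retransmits up, CRC errors up
(B) alone accounts for all the evidence.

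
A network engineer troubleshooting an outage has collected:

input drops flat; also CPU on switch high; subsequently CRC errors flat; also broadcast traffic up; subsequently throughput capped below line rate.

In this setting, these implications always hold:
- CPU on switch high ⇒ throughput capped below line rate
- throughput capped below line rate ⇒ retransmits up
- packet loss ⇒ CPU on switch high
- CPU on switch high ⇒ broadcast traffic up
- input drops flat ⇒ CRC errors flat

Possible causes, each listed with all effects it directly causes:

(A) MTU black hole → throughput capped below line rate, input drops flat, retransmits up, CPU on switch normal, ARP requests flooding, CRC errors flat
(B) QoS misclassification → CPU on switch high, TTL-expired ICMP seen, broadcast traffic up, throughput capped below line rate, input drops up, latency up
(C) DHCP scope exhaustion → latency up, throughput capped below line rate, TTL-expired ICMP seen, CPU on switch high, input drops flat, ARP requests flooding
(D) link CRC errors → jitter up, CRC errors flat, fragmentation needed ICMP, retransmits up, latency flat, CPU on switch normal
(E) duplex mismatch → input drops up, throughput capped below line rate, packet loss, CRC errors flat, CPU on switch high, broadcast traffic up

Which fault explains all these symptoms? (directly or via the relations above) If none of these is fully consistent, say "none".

C

Per-candidate check:
(A) MTU black hole — input drops flat yes; CPU on switch high NO; CRC errors flat yes; broadcast traffic up NO; throughput capped below line rate yes
(B) QoS misclassification — input drops flat NO; CPU on switch high yes; CRC errors flat NO; broadcast traffic up yes; throughput capped below line rate yes
(C) DHCP scope exhaustion — input drops flat yes; CPU on switch high yes; CRC errors flat yes (via input drops flat → CRC errors flat); broadcast traffic up yes (via CPU on switch high → broadcast traffic up); throughput capped below line rate yes
(D) link CRC errors — input drops flat NO; CPU on switch high NO; CRC errors flat yes; broadcast traffic up NO; throughput capped below line rate NO
(E) duplex mismatch — fails on input drops flat (predicts input drops up, not input drops flat)
(C) alone accounts for all the evidence.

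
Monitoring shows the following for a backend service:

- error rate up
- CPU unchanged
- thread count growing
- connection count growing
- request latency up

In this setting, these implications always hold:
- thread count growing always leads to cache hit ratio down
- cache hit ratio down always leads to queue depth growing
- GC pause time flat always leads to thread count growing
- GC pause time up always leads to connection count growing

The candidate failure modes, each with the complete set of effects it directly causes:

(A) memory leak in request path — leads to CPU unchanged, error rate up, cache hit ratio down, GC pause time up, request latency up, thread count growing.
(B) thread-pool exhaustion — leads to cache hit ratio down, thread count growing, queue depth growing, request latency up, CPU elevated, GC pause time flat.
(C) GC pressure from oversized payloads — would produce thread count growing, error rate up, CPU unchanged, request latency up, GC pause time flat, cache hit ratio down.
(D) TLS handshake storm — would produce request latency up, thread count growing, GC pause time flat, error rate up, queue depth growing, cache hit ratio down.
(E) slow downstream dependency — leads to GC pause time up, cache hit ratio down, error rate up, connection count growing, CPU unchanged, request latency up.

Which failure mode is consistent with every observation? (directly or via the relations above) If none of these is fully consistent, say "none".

For each candidate, compare predicted effects to what was observed:
(A) memory leak in request path — error rate up +; CPU unchanged +; thread count growing +; connection count growing + (through GC pause time up → connection count growing); request latency up +
(B) thread-pool exhaustion — fails on error rate up, CPU unchanged, connection count growing (predicts CPU elevated, not CPU unchanged)
(C) GC pressure from oversized payloads — does not account for connection count growing
(D) TLS handshake storm — error rate up +; CPU unchanged -; thread count growing +; connection count growing -; request latency up +
(E) slow downstream dependency — error rate up +; CPU unchanged +; thread count growing -; connection count growing +; request latency up +
Only (A) is consistent with every observation.

A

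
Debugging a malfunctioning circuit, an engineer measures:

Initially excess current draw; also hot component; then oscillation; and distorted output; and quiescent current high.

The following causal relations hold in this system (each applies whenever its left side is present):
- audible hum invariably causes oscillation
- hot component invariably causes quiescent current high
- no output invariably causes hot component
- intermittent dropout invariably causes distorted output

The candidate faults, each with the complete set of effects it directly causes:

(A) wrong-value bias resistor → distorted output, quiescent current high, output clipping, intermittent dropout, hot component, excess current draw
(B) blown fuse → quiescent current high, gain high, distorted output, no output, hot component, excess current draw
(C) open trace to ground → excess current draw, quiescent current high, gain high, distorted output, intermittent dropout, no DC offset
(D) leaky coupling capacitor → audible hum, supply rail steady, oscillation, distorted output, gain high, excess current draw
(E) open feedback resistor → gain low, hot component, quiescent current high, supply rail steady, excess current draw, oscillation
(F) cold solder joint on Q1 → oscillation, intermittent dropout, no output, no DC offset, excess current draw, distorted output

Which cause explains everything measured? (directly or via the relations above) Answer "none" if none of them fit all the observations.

For each candidate, compare predicted effects to what was observed:
(A) wrong-value bias resistor — excess current draw yes; hot component yes; oscillation NO; distorted output yes; quiescent current high yes
(B) blown fuse — excess current draw yes; hot component yes; oscillation NO; distorted output yes; quiescent current high yes
(C) open trace to ground — does not account for hot component, oscillation
(D) leaky coupling capacitor — does not account for hot component, quiescent current high
(E) open feedback resistor — does not account for distorted output
(F) cold solder joint on Q1 — accounts for every observation (hot component via no output → hot component)
(F) is the only candidate with no mismatches.

F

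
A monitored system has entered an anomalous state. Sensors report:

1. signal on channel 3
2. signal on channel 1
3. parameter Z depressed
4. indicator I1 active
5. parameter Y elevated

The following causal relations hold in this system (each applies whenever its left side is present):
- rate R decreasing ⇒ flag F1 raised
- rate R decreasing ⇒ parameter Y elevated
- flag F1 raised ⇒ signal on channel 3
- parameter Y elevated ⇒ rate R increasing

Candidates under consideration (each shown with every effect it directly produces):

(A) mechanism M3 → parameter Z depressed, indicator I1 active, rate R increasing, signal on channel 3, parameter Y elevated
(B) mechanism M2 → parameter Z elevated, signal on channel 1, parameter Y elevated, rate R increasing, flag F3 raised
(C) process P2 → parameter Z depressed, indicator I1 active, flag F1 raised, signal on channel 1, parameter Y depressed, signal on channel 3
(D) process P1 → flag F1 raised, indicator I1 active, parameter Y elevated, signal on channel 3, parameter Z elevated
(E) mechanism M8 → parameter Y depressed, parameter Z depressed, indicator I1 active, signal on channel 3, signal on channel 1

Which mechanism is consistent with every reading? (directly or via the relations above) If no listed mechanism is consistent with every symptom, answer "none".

Per-candidate check:
(A) mechanism M3 — does not account for signal on channel 1
(B) mechanism M2 — signal on channel 3 miss; signal on channel 1 match; parameter Z depressed miss; indicator I1 active miss; parameter Y elevated match
(C) process P2 — fails on parameter Y elevated (predicts parameter Y depressed, not parameter Y elevated)
(D) process P1 — fails on signal on channel 1, parameter Z depressed (predicts parameter Z elevated, not parameter Z depressed)
(E) mechanism M8 — signal on channel 3 match; signal on channel 1 match; parameter Z depressed match; indicator I1 active match; parameter Y elevated miss
Every candidate fails on at least one observation.

none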